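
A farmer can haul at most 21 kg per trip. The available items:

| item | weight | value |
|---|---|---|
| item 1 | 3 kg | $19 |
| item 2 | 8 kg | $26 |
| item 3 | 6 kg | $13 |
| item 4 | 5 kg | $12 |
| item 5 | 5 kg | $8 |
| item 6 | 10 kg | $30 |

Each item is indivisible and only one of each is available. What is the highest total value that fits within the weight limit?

$75

Check high-value combinations within 21 kg:
- item 1+item 2+item 6: weight 3+8+10=21, value 19+26+30=75
- item 1+item 2+item 4+item 5: weight 3+8+5+5=21, value 19+26+12+8=65
- item 1+item 3+item 6: weight 3+6+10=19, value 19+13+30=62
- item 1+item 4+item 6: weight 3+5+10=18, value 19+12+30=61
Best: $75.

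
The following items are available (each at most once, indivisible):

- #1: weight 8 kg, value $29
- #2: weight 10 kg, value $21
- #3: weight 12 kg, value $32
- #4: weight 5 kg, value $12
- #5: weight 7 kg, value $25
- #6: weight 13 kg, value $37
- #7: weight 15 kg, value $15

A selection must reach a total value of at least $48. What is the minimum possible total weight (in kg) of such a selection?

15

Subsets with value ≥ 48, sorted by total weight:
- #1+#5: weight 15, value 54
- #1+#2: weight 18, value 50
- #4+#6: weight 18, value 49
Minimum weight: 15 kg.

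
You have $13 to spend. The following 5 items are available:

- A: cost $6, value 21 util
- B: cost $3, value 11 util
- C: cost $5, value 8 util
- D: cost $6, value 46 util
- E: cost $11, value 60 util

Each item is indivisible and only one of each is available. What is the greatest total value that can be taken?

67 util

Check high-value combinations within $13:
- A+D: cost 6+6=12, value 21+46=67
- E: cost 11, value 60
- B+D: cost 3+6=9, value 11+46=57
- C+D: cost 5+6=11, value 8+46=54
Best: 67 util.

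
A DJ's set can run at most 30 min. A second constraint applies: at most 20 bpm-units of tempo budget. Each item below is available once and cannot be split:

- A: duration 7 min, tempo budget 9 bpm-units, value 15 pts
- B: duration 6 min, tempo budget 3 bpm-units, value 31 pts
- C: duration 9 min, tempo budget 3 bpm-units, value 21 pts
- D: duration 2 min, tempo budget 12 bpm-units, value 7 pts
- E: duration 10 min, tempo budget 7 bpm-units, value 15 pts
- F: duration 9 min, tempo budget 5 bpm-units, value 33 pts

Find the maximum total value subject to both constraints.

Feasible sets respecting both limits:
- B+C+F: duration 24, tempo budget 11, value 85
- A+B+F: duration 22, tempo budget 17, value 79
- B+E+F: duration 25, tempo budget 15, value 79
- B+D+F: duration 17, tempo budget 20, value 71
Best: 85 pts.

85 pts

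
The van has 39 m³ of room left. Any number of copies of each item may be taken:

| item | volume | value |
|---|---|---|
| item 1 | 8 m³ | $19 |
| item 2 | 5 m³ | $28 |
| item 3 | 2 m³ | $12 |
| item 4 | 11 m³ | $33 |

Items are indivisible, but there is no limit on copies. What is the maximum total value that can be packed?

Best value-per-unit is item 3 at 12/2; filling with it alone gives 19×12 = 228.
Optimal mix: 1×item 2 + 17×item 3 → volume 39, value 232.

$232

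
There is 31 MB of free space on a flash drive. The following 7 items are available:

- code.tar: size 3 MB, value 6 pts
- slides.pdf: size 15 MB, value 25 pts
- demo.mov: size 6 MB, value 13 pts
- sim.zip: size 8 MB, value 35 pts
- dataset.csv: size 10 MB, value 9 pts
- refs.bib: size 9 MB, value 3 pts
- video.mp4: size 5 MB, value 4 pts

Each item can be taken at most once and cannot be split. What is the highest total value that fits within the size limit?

Check high-value combinations within 31 MB:
- slides.pdf+demo.mov+sim.zip: size 15+6+8=29, value 25+13+35=73
- code.tar+slides.pdf+sim.zip+video.mp4: size 3+15+8+5=31, value 6+25+35+4=70
- code.tar+slides.pdf+sim.zip: size 3+15+8=26, value 6+25+35=66
Best: 73 pts.

73 pts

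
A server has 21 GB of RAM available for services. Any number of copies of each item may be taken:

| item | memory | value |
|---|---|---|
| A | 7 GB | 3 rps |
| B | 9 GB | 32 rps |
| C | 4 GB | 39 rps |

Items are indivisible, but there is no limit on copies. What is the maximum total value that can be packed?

Best value-per-unit is C at 39/4, and filling with it alone uses memory 5×4=20. No mix of the others beats 5×39 = 195.

195 rps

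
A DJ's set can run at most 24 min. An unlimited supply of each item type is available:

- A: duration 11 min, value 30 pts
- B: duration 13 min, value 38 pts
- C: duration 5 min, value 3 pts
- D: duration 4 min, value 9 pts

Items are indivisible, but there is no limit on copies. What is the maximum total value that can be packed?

Best value-per-unit is B at 38/13; filling with it alone gives 1×38 = 38.
Optimal mix: 1×A + 1×B → duration 24, value 68.

68 pts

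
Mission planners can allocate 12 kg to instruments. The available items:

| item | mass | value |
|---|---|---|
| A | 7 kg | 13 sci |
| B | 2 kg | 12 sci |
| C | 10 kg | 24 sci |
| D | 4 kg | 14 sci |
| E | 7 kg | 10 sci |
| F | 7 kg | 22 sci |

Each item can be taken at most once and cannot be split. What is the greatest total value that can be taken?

36 sci

Check high-value combinations within 12 kg:
- D+F: mass 4+7=11, value 14+22=36
- B+C: mass 2+10=12, value 12+24=36
- B+F: mass 2+7=9, value 12+22=34
Best: 36 sci.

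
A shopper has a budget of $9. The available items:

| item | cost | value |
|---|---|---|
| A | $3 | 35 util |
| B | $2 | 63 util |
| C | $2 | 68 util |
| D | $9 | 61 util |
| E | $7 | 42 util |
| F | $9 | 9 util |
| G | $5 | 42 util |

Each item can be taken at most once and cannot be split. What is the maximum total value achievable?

Check high-value combinations within $9:
- B+C+G: cost 2+2+5=9, value 63+68+42=173
- A+B+C: cost 3+2+2=7, value 35+63+68=166
- B+C: cost 2+2=4, value 63+68=131
- C+G: cost 2+5=7, value 68+42=110
- C+E: cost 2+7=9, value 68+42=110
Best: 173 util.

173 util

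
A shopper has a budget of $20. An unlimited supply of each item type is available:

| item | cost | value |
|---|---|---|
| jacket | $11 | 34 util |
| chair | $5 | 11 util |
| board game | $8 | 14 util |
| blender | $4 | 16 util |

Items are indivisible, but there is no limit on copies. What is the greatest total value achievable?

80 util

Best value-per-unit is blender at 16/4, and filling with it alone uses cost 5×4=20. No mix of the others beats 5×16 = 80.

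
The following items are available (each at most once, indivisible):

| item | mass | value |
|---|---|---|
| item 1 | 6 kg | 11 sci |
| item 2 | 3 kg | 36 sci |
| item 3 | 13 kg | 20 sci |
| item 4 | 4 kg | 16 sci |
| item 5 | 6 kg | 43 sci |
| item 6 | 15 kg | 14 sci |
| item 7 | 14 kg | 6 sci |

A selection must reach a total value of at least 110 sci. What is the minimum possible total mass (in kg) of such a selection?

Subsets with value ≥ 110, sorted by total mass:
- item 2+item 3+item 4+item 5: mass 26, value 115
- item 1+item 2+item 3+item 5: mass 28, value 110
- item 1+item 2+item 3+item 4+item 5: mass 32, value 126
- item 1+item 2+item 4+item 5+item 7: mass 33, value 112
Minimum mass: 26 kg.

26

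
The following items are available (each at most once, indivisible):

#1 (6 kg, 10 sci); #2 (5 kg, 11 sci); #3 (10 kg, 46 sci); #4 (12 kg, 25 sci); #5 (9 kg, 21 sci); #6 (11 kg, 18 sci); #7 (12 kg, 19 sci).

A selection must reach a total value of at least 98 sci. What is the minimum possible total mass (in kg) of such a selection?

Subsets with value ≥ 98, sorted by total mass:
- #2+#3+#4+#5: mass 36, value 103
- #1+#3+#4+#5: mass 37, value 102
- #2+#3+#4+#6: mass 38, value 100
- #2+#3+#4+#7: mass 39, value 101
Minimum mass: 36 kg.

36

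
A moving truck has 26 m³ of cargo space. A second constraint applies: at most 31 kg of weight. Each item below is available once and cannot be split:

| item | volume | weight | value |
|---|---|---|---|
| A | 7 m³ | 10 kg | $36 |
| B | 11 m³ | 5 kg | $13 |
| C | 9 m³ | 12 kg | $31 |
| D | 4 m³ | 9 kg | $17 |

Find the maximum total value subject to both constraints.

Feasible sets respecting both limits:
- A+C+D: volume 20, weight 31, value 84
- A+C: volume 16, weight 22, value 67
- A+B+D: volume 22, weight 24, value 66
Best: $84.

$84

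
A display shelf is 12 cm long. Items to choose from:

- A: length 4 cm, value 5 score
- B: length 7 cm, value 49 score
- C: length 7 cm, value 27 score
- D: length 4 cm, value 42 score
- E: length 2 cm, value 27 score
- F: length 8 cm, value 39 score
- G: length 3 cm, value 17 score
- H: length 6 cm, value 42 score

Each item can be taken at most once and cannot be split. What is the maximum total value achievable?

This is a 0/1 knapsack; check combinations near the capacity.
- D+E+H: length 4+2+6=12, value 42+27+42=111
- B+E+G: length 7+2+3=12, value 49+27+17=93
- B+D: length 7+4=11, value 49+42=91
Best: 111 score.

111 score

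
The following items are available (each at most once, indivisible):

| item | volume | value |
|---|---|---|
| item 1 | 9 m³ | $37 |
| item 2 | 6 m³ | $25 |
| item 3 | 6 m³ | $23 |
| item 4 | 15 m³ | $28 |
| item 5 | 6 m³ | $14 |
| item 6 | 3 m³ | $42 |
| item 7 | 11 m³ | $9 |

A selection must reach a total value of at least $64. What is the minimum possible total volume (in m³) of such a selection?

Subsets with value ≥ 64, sorted by total volume:
- item 2+item 6: volume 9, value 67
- item 3+item 6: volume 9, value 65
Minimum volume: 9 m³.

9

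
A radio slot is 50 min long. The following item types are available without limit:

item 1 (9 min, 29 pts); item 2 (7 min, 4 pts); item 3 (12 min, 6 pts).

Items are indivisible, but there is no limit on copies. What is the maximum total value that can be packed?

Best value-per-unit is item 1 at 29/9, and filling with it alone uses duration 5×9=45. No mix of the others beats 5×29 = 145.

145 pts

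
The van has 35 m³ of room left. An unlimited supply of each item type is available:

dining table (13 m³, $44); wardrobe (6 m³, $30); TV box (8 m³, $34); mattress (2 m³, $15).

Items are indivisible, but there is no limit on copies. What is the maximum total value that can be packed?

Best value-per-unit is mattress at 15/2, and filling with it alone uses volume 17×2=34. No mix of the others beats 17×15 = 255.

$255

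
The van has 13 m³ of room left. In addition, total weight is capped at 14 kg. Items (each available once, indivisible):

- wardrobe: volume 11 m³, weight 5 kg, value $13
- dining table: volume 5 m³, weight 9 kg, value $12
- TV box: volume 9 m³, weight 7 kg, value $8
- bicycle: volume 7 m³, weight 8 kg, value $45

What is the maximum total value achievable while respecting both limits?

$45

Feasible sets respecting both limits:
- bicycle: volume 7, weight 8, value 45
- wardrobe: volume 11, weight 5, value 13
- dining table: volume 5, weight 9, value 12
Best: $45.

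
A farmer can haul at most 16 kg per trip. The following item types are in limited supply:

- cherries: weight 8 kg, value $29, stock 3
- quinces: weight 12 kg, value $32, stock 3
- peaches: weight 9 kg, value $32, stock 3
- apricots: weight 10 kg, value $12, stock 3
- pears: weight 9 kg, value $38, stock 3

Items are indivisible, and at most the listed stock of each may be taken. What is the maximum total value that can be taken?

$58

Best selections within weight 16 and stock limits:
- 2×cherries: weight 16, value 58
- 1×pears: weight 9, value 38
- 1×peaches: weight 9, value 32
- 1×quinces: weight 12, value 32
Best: $58.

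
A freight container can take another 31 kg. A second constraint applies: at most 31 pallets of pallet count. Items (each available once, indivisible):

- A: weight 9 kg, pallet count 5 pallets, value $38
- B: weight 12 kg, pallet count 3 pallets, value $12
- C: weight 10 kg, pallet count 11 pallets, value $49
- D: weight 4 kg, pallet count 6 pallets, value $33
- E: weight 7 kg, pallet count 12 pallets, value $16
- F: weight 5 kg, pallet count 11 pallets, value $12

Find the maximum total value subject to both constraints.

Feasible sets respecting both limits:
- A+C+D: weight 23, pallet count 22, value 120
- B+C+D+F: weight 31, pallet count 31, value 106
- A+C+E: weight 26, pallet count 28, value 103
Best: $120.

$120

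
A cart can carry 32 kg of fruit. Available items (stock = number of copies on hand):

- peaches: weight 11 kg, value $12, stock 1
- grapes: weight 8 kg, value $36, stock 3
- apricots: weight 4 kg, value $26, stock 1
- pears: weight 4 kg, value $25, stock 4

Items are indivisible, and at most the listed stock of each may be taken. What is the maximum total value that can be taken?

$173

Best selections within weight 32 and stock limits:
- 2×grapes + 1×apricots + 3×pears: weight 32, value 173
- 2×grapes + 4×pears: weight 32, value 172
- 1×grapes + 1×apricots + 4×pears: weight 28, value 162
- 3×grapes + 1×apricots + 1×pears: weight 32, value 159
Best: $173.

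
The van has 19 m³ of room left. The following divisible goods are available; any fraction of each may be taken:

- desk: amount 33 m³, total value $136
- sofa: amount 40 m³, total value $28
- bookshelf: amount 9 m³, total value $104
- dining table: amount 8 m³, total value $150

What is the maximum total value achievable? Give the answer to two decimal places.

262.24

Take in order of value per unit:
- dining table (150/8 per unit): all 8 → value 150, running total 150.00
- bookshelf (104/9 per unit): all 9 → value 104, running total 254.00
- desk (136/33 per unit): 2 of 33 → value 2×136/33 = 8.2424, running total 262.24
Total 262.24.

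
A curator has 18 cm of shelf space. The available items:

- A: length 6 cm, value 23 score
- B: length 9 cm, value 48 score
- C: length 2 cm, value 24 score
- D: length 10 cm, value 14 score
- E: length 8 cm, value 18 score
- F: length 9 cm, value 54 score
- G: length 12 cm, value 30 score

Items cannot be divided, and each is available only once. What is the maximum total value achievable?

This is a 0/1 knapsack; check combinations near the capacity.
- B+F: length 9+9=18, value 48+54=102
- A+C+F: length 6+2+9=17, value 23+24+54=101
- A+B+C: length 6+9+2=17, value 23+48+24=95
- C+F: length 2+9=11, value 24+54=78
Best: 102 score.

102 score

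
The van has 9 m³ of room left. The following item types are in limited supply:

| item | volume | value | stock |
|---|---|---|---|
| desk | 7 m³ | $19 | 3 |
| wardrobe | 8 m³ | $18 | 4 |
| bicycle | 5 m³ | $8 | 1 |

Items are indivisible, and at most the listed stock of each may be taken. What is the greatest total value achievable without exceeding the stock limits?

$19

Top feasible selections:
- 1×desk: volume 7, value 19
- 1×wardrobe: volume 8, value 18
- 1×bicycle: volume 5, value 8
Best: $19.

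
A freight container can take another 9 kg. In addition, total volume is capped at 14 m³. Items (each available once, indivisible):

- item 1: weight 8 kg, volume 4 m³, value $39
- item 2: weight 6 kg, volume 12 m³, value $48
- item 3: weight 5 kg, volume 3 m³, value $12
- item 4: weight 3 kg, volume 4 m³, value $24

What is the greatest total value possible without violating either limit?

Feasible sets respecting both limits:
- item 2: weight 6, volume 12, value 48
- item 1: weight 8, volume 4, value 39
- item 3+item 4: weight 8, volume 7, value 36
Best: $48.

$48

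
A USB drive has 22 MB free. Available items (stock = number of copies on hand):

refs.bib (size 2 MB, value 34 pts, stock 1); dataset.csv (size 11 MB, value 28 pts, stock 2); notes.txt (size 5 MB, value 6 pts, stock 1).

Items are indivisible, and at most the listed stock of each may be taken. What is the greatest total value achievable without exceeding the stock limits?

68 pts

Top feasible selections:
- 1×refs.bib + 1×dataset.csv + 1×notes.txt: size 18, value 68
- 1×refs.bib + 1×dataset.csv: size 13, value 62
- 2×dataset.csv: size 22, value 56
Best: 68 pts.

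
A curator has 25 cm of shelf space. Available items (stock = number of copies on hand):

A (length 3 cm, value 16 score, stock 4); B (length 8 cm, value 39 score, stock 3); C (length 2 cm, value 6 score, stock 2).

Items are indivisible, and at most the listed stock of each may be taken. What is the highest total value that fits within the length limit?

Best selections within length 25 and stock limits:
- 3×A + 2×B: length 25, value 126
- 3×B: length 24, value 117
- 2×A + 2×B + 1×C: length 24, value 116
Best: 126 score.

126 score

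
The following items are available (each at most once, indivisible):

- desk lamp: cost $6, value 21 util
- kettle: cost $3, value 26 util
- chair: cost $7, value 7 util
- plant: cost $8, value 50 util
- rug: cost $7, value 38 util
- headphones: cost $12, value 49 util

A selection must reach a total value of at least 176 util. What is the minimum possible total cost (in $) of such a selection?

36

Subsets with value ≥ 176, sorted by total cost:
- desk lamp+kettle+plant+rug+headphones: cost 36, value 184
- desk lamp+kettle+chair+plant+rug+headphones: cost 43, value 191
Minimum cost: 36 $.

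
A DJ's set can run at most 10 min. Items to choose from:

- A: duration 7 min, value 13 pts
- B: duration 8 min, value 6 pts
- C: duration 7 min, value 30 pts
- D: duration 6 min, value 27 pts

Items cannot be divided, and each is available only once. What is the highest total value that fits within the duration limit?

30 pts

This is a 0/1 knapsack; check combinations near the capacity.
- C: duration 7, value 30
- D: duration 6, value 27
- A: duration 7, value 13
Best: 30 pts.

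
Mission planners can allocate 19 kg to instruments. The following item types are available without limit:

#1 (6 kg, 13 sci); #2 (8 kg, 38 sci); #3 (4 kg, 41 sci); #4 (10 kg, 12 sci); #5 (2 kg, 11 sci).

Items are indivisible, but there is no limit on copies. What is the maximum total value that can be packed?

Best value-per-unit is #3 at 41/4; filling with it alone gives 4×41 = 164.
Optimal mix: 4×#3 + 1×#5 → mass 18, value 175.

175 sci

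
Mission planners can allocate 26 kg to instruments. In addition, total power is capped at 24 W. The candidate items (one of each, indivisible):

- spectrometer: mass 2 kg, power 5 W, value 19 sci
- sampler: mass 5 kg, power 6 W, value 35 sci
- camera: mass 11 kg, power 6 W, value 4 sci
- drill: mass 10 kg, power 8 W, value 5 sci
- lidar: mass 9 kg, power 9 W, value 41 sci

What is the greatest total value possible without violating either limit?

Feasible sets respecting both limits:
- spectrometer+sampler+lidar: mass 16, power 20, value 95
- sampler+drill+lidar: mass 24, power 23, value 81
- sampler+camera+lidar: mass 25, power 21, value 80
Best: 95 sci.

95 sci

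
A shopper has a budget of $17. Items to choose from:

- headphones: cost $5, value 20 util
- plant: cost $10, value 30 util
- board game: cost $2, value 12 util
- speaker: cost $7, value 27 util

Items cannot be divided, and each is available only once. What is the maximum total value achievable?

62 util

Check high-value combinations within $17:
- headphones+plant+board game: cost 5+10+2=17, value 20+30+12=62
- headphones+board game+speaker: cost 5+2+7=14, value 20+12+27=59
- plant+speaker: cost 10+7=17, value 30+27=57
- headphones+plant: cost 5+10=15, value 20+30=50
- headphones+speaker: cost 5+7=12, value 20+27=47
Best: 62 util.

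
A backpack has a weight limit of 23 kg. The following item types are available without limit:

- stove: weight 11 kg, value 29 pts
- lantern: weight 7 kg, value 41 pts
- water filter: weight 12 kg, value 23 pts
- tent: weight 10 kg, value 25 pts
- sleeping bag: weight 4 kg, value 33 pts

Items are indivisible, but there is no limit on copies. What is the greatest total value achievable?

173 pts

Best value-per-unit is sleeping bag at 33/4; filling with it alone gives 5×33 = 165.
Optimal mix: 1×lantern + 4×sleeping bag → weight 23, value 173.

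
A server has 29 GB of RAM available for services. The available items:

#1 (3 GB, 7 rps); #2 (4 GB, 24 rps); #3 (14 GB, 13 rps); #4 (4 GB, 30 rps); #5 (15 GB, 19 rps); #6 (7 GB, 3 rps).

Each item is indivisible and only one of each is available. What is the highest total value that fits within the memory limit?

Check high-value combinations within 29 GB:
- #1+#2+#4+#5: memory 3+4+4+15=26, value 7+24+30+19=80
- #1+#2+#3+#4: memory 3+4+14+4=25, value 7+24+13+30=74
- #2+#4+#5: memory 4+4+15=23, value 24+30+19=73
- #2+#3+#4+#6: memory 4+14+4+7=29, value 24+13+30+3=70
- #2+#3+#4: memory 4+14+4=22, value 24+13+30=67
Best: 80 rps.

80 rps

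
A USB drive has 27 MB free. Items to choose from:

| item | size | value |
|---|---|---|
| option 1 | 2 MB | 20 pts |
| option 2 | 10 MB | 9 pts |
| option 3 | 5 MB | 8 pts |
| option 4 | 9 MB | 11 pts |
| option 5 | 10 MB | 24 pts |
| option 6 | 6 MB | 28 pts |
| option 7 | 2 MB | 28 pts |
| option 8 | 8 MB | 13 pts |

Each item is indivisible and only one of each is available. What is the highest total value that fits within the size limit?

108 pts

Check high-value combinations within 27 MB:
- option 1+option 3+option 5+option 6+option 7: size 2+5+10+6+2=25, value 20+8+24+28+28=108
- option 1+option 5+option 6+option 7: size 2+10+6+2=20, value 20+24+28+28=100
- option 1+option 4+option 6+option 7+option 8: size 2+9+6+2+8=27, value 20+11+28+28+13=100
Best: 108 pts.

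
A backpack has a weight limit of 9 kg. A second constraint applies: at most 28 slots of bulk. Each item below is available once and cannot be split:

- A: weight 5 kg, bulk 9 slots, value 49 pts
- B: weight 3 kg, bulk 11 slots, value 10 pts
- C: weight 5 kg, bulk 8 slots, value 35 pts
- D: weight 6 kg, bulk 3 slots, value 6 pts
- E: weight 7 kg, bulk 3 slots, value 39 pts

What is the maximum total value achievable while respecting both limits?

Feasible sets respecting both limits:
- A+B: weight 8, bulk 20, value 59
- A: weight 5, bulk 9, value 49
- B+C: weight 8, bulk 19, value 45
Best: 59 pts.

59 pts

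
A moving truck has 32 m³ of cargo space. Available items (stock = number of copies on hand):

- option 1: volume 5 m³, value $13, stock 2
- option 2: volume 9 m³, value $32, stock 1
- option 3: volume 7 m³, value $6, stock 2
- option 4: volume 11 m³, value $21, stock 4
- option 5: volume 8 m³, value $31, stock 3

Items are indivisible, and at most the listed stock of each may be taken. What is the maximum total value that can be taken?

Top feasible selections:
- 1×option 1 + 1×option 2 + 2×option 5: volume 30, value 107
- 1×option 1 + 3×option 5: volume 29, value 106
- 1×option 2 + 1×option 3 + 2×option 5: volume 32, value 100
- 1×option 3 + 3×option 5: volume 31, value 99
Best: $107.

$107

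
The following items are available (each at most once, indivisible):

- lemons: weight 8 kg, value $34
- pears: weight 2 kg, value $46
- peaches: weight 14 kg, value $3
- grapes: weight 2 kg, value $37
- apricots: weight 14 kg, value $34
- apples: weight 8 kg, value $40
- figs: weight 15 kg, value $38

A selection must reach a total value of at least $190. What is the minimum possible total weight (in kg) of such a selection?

Subsets with value ≥ 190, sorted by total weight:
- lemons+pears+grapes+apricots+apples: weight 34, value 191
- lemons+pears+grapes+apples+figs: weight 35, value 195
Minimum weight: 34 kg.

34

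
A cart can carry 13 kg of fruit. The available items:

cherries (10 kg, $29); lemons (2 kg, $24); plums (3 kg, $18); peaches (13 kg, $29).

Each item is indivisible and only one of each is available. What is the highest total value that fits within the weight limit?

$53

This is a 0/1 knapsack; check combinations near the capacity.
- cherries+lemons: weight 10+2=12, value 29+24=53
- cherries+plums: weight 10+3=13, value 29+18=47
- lemons+plums: weight 2+3=5, value 24+18=42
- cherries: weight 10, value 29
Best: $53.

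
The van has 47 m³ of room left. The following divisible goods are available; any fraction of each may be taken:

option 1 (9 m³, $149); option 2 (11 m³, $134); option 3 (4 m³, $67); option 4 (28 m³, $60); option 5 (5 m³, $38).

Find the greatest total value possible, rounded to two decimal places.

426.57

Take in order of value per unit:
- option 3 (67/4 per unit): all 4 → value 67, running total 67.00
- option 1 (149/9 per unit): all 9 → value 149, running total 216.00
- option 2 (134/11 per unit): all 11 → value 134, running total 350.00
- option 5 (38/5 per unit): all 5 → value 38, running total 388.00
- option 4 (60/28 per unit): 18 of 28 → value 18×60/28 = 38.5714, running total 426.57
Total 426.57.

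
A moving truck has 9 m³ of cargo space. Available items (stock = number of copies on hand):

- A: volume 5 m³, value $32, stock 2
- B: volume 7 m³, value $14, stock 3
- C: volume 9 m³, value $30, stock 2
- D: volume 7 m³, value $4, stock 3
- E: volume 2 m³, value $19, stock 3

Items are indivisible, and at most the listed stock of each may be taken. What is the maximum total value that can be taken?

Top feasible selections:
- 1×A + 2×E: volume 9, value 70
- 3×E: volume 6, value 57
Best: $70.

$70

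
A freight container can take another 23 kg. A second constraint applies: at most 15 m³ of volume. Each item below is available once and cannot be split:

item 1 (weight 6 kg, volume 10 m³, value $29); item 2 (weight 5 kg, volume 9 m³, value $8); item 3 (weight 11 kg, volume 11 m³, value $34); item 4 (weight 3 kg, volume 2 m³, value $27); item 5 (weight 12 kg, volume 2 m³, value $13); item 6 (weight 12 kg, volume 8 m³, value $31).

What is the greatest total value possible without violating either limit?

$69

Feasible sets respecting both limits:
- item 1+item 4+item 5: weight 21, volume 14, value 69
- item 3+item 4: weight 14, volume 13, value 61
- item 4+item 6: weight 15, volume 10, value 58
Best: $69.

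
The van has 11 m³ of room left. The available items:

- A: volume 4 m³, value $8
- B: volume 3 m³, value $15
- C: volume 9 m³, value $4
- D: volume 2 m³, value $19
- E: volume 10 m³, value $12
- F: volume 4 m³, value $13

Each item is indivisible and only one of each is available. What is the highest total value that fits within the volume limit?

Check high-value combinations within 11 m³:
- B+D+F: volume 3+2+4=9, value 15+19+13=47
- A+B+D: volume 4+3+2=9, value 8+15+19=42
- A+D+F: volume 4+2+4=10, value 8+19+13=40
- A+B+F: volume 4+3+4=11, value 8+15+13=36
- B+D: volume 3+2=5, value 15+19=34
Best: $47.

$47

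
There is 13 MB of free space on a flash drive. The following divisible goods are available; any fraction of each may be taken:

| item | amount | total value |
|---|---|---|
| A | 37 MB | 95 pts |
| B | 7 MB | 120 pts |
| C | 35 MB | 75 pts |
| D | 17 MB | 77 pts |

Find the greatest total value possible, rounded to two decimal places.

147.18

Take in order of value per unit:
- B (120/7 per unit): all 7 → value 120, running total 120.00
- D (77/17 per unit): 6 of 17 → value 6×77/17 = 27.1765, running total 147.18
Total 147.18.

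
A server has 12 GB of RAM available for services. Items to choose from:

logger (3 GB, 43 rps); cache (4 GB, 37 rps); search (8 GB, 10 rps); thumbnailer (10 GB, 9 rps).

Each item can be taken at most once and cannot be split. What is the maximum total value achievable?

Check high-value combinations within 12 GB:
- logger+cache: memory 3+4=7, value 43+37=80
- logger+search: memory 3+8=11, value 43+10=53
- cache+search: memory 4+8=12, value 37+10=47
- logger: memory 3, value 43
Best: 80 rps.

80 rps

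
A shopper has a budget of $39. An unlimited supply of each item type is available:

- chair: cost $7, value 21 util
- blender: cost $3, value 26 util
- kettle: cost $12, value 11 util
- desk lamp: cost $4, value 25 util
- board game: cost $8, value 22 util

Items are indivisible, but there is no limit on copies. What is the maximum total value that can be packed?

338 util

Best value-per-unit is blender at 26/3, and filling with it alone uses cost 13×3=39. No mix of the others beats 13×26 = 338.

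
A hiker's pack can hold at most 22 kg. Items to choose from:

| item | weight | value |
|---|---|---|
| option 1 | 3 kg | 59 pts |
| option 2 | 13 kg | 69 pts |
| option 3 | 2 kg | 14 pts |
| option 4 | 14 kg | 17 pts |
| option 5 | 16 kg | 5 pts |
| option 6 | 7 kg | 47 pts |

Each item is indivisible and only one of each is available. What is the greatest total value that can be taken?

142 pts

Check high-value combinations within 22 kg:
- option 1+option 2+option 3: weight 3+13+2=18, value 59+69+14=142
- option 2+option 3+option 6: weight 13+2+7=22, value 69+14+47=130
- option 1+option 2: weight 3+13=16, value 59+69=128
- option 1+option 3+option 6: weight 3+2+7=12, value 59+14+47=120
Best: 142 pts.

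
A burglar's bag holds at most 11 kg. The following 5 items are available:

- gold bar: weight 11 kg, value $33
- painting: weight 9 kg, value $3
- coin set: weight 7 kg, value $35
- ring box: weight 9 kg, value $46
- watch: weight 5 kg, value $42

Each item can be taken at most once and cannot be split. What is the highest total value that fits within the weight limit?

Check high-value combinations within 11 kg:
- ring box: weight 9, value 46
- watch: weight 5, value 42
- coin set: weight 7, value 35
- gold bar: weight 11, value 33
Best: $46.

$46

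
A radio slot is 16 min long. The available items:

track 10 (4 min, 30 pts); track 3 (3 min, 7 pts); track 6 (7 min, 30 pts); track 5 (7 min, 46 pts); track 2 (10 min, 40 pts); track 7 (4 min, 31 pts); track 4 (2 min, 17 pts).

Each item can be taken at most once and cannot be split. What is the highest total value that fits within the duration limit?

107 pts

Check high-value combinations within 16 min:
- track 10+track 5+track 7: duration 4+7+4=15, value 30+46+31=107
- track 3+track 5+track 7+track 4: duration 3+7+4+2=16, value 7+46+31+17=101
- track 10+track 3+track 5+track 4: duration 4+3+7+2=16, value 30+7+46+17=100
Best: 107 pts.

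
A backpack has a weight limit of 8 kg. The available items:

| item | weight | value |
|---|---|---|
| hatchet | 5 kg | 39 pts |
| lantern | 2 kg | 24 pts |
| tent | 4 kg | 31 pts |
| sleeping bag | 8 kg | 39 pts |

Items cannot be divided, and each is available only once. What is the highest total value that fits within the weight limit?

63 pts

Check high-value combinations within 8 kg:
- hatchet+lantern: weight 5+2=7, value 39+24=63
- lantern+tent: weight 2+4=6, value 24+31=55
- hatchet: weight 5, value 39
- sleeping bag: weight 8, value 39
- tent: weight 4, value 31
Best: 63 pts.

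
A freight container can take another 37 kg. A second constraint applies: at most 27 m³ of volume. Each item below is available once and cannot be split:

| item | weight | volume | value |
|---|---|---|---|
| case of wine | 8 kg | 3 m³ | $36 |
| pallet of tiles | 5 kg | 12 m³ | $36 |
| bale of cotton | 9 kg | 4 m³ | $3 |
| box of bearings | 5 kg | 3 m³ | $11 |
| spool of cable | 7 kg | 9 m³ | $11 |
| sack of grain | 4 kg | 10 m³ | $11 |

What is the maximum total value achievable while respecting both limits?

Feasible sets respecting both limits:
- case of wine+pallet of tiles+box of bearings+spool of cable: weight 25, volume 27, value 94
- case of wine+pallet of tiles+bale of cotton+box of bearings: weight 27, volume 22, value 86
- case of wine+pallet of tiles+box of bearings: weight 18, volume 18, value 83
Best: $94.

$94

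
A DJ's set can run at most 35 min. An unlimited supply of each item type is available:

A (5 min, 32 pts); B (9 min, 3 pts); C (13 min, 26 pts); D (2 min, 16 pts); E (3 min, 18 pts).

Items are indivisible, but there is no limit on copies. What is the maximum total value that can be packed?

274 pts

Best value-per-unit is D at 16/2; filling with it alone gives 17×16 = 272.
Optimal mix: 16×D + 1×E → duration 35, value 274.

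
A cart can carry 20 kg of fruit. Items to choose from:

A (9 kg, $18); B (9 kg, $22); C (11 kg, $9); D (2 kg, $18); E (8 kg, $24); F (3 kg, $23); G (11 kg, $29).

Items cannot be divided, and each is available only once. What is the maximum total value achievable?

Check high-value combinations within 20 kg:
- D+F+G: weight 2+3+11=16, value 18+23+29=70
- B+E+F: weight 9+8+3=20, value 22+24+23=69
- D+E+F: weight 2+8+3=13, value 18+24+23=65
Best: $70.

$70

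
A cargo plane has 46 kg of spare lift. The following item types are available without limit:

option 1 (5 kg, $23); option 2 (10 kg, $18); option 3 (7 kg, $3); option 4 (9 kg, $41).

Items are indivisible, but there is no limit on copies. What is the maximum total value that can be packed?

Best value-per-unit is option 1 at 23/5; filling with it alone gives 9×23 = 207.
Optimal mix: 2×option 1 + 4×option 4 → weight 46, value 210.

$210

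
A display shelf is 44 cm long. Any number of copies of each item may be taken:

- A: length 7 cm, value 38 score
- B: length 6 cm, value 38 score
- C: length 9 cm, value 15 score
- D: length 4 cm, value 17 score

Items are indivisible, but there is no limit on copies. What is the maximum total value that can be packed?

266 score

Best value-per-unit is B at 38/6; filling with it alone gives 7×38 = 266.
Optimal mix: 2×A + 5×B → length 44, value 266.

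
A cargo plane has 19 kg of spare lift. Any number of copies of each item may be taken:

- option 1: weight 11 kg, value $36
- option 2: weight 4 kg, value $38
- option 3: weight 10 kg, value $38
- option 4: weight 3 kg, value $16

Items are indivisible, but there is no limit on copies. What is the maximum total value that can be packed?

Best value-per-unit is option 2 at 38/4; filling with it alone gives 4×38 = 152.
Optimal mix: 4×option 2 + 1×option 4 → weight 19, value 168.

$168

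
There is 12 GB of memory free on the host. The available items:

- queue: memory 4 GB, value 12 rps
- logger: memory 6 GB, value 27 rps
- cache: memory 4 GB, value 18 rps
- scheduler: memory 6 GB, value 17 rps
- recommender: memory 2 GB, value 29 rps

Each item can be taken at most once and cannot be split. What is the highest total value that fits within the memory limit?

74 rps

This is a 0/1 knapsack; check combinations near the capacity.
- logger+cache+recommender: memory 6+4+2=12, value 27+18+29=74
- queue+logger+recommender: memory 4+6+2=12, value 12+27+29=68
- cache+scheduler+recommender: memory 4+6+2=12, value 18+17+29=64
- queue+cache+recommender: memory 4+4+2=10, value 12+18+29=59
Best: 74 rps.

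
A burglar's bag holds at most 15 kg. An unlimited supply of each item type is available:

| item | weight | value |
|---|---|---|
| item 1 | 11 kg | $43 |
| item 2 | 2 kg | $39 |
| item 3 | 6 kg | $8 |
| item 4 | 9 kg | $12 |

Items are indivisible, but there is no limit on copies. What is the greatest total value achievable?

$273

Best value-per-unit is item 2 at 39/2, and filling with it alone uses weight 7×2=14. No mix of the others beats 7×39 = 273.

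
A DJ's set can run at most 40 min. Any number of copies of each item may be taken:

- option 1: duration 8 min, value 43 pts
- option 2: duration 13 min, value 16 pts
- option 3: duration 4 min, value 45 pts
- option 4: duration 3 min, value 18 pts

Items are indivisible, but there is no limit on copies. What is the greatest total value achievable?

450 pts

Best value-per-unit is option 3 at 45/4, and filling with it alone uses duration 10×4=40. No mix of the others beats 10×45 = 450.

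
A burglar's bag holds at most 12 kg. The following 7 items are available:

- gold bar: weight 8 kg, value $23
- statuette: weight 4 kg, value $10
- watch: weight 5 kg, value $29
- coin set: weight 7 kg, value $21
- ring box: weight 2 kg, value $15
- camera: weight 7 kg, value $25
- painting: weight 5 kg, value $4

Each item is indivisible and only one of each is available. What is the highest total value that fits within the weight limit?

$54

Check high-value combinations within 12 kg:
- statuette+watch+ring box: weight 4+5+2=11, value 10+29+15=54
- watch+camera: weight 5+7=12, value 29+25=54
- watch+coin set: weight 5+7=12, value 29+21=50
Best: $54.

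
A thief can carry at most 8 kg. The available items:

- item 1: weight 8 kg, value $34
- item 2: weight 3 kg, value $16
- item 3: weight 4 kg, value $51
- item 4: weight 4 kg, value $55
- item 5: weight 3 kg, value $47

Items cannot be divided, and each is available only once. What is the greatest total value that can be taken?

Check high-value combinations within 8 kg:
- item 3+item 4: weight 4+4=8, value 51+55=106
- item 4+item 5: weight 4+3=7, value 55+47=102
- item 3+item 5: weight 4+3=7, value 51+47=98
- item 2+item 4: weight 3+4=7, value 16+55=71
Best: $106.

$106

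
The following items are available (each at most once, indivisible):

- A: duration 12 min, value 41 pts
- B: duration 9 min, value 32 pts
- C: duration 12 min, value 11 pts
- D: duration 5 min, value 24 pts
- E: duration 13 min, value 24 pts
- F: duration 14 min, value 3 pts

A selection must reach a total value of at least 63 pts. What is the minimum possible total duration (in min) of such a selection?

17

Subsets with value ≥ 63, sorted by total duration:
- A+D: duration 17, value 65
- A+B: duration 21, value 73
Minimum duration: 17 min.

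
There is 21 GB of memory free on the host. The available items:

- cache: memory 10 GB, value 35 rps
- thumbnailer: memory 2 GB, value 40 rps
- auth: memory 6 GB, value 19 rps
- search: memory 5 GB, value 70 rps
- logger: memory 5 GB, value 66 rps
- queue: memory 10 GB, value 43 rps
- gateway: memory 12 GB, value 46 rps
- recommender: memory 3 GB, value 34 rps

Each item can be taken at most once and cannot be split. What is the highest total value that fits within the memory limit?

229 rps

This is a 0/1 knapsack; check combinations near the capacity.
- thumbnailer+auth+search+logger+recommender: memory 2+6+5+5+3=21, value 40+19+70+66+34=229
- thumbnailer+search+logger+recommender: memory 2+5+5+3=15, value 40+70+66+34=210
- thumbnailer+auth+search+logger: memory 2+6+5+5=18, value 40+19+70+66=195
- auth+search+logger+recommender: memory 6+5+5+3=19, value 19+70+66+34=189
Best: 229 rps.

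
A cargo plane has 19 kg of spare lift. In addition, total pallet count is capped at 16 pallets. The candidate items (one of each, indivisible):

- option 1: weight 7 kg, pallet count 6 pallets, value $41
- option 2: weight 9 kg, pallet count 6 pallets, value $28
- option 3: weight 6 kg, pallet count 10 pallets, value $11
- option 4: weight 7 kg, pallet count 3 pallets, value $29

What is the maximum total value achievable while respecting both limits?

$70

Feasible sets respecting both limits:
- option 1+option 4: weight 14, pallet count 9, value 70
- option 1+option 2: weight 16, pallet count 12, value 69
- option 2+option 4: weight 16, pallet count 9, value 57
Best: $70.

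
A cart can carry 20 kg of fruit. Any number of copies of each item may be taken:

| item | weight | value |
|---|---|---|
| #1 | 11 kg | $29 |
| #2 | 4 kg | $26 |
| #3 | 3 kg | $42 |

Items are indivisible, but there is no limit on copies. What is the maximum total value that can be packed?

$252

Best value-per-unit is #3 at 42/3, and filling with it alone uses weight 6×3=18. No mix of the others beats 6×42 = 252.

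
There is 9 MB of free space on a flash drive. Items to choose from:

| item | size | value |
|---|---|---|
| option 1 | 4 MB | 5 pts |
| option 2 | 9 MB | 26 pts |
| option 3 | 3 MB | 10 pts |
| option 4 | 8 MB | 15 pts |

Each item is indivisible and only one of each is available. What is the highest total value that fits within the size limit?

26 pts

This is a 0/1 knapsack; check combinations near the capacity.
- option 2: size 9, value 26
- option 1+option 3: size 4+3=7, value 5+10=15
- option 4: size 8, value 15
- option 3: size 3, value 10
- option 1: size 4, value 5
Best: 26 pts.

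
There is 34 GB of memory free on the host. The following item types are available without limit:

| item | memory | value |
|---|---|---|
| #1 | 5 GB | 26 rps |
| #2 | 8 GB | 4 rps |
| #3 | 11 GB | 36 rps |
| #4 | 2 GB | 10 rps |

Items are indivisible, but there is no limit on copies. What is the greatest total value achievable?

176 rps

Best value-per-unit is #1 at 26/5; filling with it alone gives 6×26 = 156.
Optimal mix: 6×#1 + 2×#4 → memory 34, value 176.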